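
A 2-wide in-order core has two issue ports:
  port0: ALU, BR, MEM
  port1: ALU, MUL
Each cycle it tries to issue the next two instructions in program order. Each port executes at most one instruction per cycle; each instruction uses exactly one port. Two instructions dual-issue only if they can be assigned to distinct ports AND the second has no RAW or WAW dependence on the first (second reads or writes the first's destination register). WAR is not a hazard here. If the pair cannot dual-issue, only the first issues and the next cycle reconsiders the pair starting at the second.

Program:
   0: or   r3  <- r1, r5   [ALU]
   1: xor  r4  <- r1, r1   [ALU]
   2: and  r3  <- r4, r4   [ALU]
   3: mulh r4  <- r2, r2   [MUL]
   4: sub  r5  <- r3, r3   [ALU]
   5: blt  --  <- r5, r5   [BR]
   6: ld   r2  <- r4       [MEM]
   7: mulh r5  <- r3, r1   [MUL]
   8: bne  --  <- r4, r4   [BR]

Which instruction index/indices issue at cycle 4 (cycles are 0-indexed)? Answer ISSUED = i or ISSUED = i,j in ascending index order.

  cy0 -> i0,i1 (or xor) pair
  cy1 -> i2,i3 (and mulh) pair
  cy2 -> i4 (sub) RAW r5
  cy3 -> i5 (blt) no-port BR/MEM
  cy4 -> i6,i7 (ld mulh) pair
  cy5 -> i8 (bne) tail

ISSUED = 6,7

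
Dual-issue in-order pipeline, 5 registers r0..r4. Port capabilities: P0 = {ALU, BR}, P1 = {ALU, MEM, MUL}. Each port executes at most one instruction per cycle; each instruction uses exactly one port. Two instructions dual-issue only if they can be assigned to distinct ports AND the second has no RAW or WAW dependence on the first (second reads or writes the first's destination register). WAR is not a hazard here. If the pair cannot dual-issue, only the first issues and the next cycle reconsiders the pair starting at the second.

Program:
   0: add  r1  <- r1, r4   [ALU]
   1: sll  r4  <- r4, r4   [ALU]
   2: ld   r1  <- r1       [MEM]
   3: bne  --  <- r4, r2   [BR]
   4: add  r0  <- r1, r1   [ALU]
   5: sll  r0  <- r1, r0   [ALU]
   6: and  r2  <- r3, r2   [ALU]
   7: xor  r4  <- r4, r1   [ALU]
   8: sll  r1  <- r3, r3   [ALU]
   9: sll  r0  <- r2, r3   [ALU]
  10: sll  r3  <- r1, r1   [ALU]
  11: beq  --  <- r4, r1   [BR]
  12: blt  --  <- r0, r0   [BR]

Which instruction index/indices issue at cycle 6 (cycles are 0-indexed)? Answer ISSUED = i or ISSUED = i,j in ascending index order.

c0: i0,i1 add.ALU+sll.ALU  dual
c1: i2,i3 ld.MEM+bne.BR  dual
c2: i4 add.ALU  RAW+WAW r0
c3: i5,i6 sll.ALU+and.ALU  dual
c4: i7,i8 xor.ALU+sll.ALU  dual
c5: i9,i10 sll.ALU+sll.ALU  dual
c6: i11 beq.BR  no-port BR/BR
c7: i12 blt.BR  tail

ISSUED = 11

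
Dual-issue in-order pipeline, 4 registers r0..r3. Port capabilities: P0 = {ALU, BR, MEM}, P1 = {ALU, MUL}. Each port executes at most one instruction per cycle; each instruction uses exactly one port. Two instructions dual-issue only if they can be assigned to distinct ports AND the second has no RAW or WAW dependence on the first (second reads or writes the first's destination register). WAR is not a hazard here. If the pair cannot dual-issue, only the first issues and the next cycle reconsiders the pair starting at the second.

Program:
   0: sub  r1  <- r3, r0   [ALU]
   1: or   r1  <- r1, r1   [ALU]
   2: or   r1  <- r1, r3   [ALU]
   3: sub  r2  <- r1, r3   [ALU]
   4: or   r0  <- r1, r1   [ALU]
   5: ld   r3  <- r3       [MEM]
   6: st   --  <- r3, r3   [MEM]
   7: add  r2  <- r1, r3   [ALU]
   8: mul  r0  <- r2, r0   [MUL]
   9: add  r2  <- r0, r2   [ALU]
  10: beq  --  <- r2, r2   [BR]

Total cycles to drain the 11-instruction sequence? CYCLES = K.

CYCLES = 9

0. sub.ALU @i0  | RAW+WAW r1
1. or.ALU @i1  | RAW+WAW r1
2. or.ALU @i2  | RAW r1
3. sub.ALU+or.ALU @i3,i4  | dual
4. ld.MEM @i5  | no-port MEM/MEM
5. st.MEM+add.ALU @i6,i7  | dual
6. mul.MUL @i8  | RAW r0
7. add.ALU @i9  | RAW r2
8. beq.BR @i10  | tail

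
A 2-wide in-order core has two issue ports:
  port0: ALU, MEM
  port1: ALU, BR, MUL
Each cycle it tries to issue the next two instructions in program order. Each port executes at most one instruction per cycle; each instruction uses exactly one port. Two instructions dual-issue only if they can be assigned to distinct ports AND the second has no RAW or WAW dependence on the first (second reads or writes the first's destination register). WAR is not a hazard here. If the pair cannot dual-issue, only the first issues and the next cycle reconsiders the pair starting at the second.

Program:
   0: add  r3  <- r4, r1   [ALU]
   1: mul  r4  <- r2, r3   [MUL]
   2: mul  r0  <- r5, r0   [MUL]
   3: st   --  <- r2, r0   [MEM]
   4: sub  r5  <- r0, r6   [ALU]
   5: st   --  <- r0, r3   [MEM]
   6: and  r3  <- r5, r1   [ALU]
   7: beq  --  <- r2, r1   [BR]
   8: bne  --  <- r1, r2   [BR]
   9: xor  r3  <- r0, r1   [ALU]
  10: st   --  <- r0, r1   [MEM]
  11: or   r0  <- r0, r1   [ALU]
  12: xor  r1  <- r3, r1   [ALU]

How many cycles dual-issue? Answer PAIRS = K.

PAIRS = 4

c0: i0 add  RAW r3
c1: i1 mul  no-port MUL/MUL
c2: i2 mul  RAW r0
c3: i3,i4 st/sub  pair
c4: i5,i6 st/and  pair
c5: i7 beq  no-port BR/BR
c6: i8,i9 bne/xor  pair
c7: i10,i11 st/or  pair
c8: i12 xor  tail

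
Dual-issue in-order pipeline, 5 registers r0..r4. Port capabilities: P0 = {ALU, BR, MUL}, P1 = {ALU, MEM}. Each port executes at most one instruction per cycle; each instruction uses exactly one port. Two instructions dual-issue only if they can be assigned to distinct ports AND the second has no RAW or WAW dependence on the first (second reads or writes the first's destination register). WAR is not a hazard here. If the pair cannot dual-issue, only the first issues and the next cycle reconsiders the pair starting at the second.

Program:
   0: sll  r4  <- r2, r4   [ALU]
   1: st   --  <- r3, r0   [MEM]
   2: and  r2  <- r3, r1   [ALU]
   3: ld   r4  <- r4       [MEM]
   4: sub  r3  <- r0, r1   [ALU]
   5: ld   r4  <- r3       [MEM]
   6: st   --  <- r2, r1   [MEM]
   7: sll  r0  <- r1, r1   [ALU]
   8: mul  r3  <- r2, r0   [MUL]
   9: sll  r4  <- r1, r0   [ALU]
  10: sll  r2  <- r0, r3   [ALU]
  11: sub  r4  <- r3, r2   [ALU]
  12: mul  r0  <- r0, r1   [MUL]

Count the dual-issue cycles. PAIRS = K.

PAIRS = 5

t=0 i0&i1:sll.ALU+st.MEM ; dual
t=1 i2&i3:and.ALU+ld.MEM ; dual
t=2 i4:sub.ALU ; RAW r3
t=3 i5:ld.MEM ; no-port MEM/MEM
t=4 i6&i7:st.MEM+sll.ALU ; dual
t=5 i8&i9:mul.MUL+sll.ALU ; dual
t=6 i10:sll.ALU ; RAW r2
t=7 i11&i12:sub.ALU+mul.MUL ; dual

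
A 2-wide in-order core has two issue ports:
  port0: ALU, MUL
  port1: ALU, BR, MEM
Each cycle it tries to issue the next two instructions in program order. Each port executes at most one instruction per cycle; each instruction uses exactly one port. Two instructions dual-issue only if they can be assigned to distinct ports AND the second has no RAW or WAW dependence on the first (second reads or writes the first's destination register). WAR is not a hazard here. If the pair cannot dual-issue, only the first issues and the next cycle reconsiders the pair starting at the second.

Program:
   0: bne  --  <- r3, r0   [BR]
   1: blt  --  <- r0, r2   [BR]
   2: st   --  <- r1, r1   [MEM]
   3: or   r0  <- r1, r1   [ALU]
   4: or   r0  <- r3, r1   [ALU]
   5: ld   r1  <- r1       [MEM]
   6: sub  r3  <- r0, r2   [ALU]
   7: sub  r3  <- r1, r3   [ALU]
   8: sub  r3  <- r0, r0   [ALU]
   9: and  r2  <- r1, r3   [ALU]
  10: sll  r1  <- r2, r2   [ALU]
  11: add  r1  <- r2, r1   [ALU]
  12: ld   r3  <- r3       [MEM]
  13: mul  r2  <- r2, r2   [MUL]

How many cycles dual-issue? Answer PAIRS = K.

t=0 i0:bne ; no-port BR/BR
t=1 i1:blt ; no-port BR/MEM
t=2 i2+i3:st/or ; pair
t=3 i4+i5:or/ld ; pair
t=4 i6:sub ; RAW+WAW r3
t=5 i7:sub ; WAW r3
t=6 i8:sub ; RAW r3
t=7 i9:and ; RAW r2
t=8 i10:sll ; RAW+WAW r1
t=9 i11+i12:add/ld ; pair
t=10 i13:mul ; tail

PAIRS = 3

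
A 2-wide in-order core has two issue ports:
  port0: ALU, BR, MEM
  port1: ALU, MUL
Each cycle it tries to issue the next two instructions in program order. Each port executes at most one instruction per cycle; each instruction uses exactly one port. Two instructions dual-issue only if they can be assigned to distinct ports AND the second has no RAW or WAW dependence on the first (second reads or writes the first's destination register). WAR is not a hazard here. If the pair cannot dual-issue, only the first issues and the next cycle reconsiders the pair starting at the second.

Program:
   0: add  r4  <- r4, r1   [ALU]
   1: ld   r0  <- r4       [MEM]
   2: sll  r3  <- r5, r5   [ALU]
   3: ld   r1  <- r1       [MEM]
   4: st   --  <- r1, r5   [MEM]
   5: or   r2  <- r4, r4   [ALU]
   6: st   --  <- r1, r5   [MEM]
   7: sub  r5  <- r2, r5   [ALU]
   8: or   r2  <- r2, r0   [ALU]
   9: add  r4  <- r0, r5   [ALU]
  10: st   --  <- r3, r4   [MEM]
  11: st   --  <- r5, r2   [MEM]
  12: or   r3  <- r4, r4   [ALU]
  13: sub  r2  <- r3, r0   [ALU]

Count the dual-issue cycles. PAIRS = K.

PAIRS = 5

[0] i0  add  -- RAW r4
[1] i1/i2  ld;sll  -- 2-wide
[2] i3  ld  -- no-port MEM/MEM
[3] i4/i5  st;or  -- 2-wide
[4] i6/i7  st;sub  -- 2-wide
[5] i8/i9  or;add  -- 2-wide
[6] i10  st  -- no-port MEM/MEM
[7] i11/i12  st;or  -- 2-wide
[8] i13  sub  -- tail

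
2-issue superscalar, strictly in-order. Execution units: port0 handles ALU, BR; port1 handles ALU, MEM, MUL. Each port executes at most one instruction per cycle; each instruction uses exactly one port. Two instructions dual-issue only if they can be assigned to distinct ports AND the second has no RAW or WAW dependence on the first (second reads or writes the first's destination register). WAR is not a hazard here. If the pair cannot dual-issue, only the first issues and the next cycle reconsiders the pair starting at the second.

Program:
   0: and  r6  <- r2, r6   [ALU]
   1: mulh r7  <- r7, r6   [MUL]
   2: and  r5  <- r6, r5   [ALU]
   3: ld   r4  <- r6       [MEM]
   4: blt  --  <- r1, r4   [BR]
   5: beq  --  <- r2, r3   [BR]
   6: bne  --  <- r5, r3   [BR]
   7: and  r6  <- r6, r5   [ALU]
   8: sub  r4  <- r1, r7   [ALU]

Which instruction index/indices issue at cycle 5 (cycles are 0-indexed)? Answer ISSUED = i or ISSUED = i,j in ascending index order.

ISSUED = 6,7

0. and @i0  | RAW r6
1. mulh/and @i1/i2  | pair
2. ld @i3  | RAW r4
3. blt @i4  | no-port BR/BR
4. beq @i5  | no-port BR/BR
5. bne/and @i6/i7  | pair
6. sub @i8  | tail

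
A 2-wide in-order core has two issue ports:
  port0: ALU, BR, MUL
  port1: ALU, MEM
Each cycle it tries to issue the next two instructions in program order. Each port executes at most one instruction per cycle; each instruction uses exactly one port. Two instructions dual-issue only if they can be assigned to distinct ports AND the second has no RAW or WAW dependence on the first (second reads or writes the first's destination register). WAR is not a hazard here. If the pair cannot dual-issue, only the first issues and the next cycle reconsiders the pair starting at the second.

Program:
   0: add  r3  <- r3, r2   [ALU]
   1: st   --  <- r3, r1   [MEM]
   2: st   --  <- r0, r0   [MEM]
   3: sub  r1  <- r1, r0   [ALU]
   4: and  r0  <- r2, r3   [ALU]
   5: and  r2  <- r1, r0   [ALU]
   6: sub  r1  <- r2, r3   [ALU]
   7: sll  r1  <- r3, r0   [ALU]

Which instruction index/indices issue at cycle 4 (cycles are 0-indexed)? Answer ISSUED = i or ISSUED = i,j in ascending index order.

c0: i0 add  RAW r3
c1: i1 st  no-port MEM/MEM
c2: i2/i3 st/sub  pair
c3: i4 and  RAW r0
c4: i5 and  RAW r2
c5: i6 sub  WAW r1
c6: i7 sll  tail

ISSUED = 5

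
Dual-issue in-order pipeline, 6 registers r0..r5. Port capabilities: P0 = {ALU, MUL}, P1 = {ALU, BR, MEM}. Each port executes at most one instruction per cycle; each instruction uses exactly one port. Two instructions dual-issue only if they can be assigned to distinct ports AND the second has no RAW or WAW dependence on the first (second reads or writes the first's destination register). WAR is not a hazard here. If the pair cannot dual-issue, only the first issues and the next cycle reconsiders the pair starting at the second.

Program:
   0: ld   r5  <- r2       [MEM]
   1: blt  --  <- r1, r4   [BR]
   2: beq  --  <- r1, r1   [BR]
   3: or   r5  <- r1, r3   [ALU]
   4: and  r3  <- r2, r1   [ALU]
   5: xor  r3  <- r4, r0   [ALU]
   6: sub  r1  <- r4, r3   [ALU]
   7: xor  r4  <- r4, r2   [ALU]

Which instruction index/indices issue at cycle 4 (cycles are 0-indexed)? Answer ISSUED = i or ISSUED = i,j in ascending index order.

ISSUED = 5

  cy0 -> i0 (ld) no-port MEM/BR
  cy1 -> i1 (blt) no-port BR/BR
  cy2 -> i2/i3 (beq;or) pair
  cy3 -> i4 (and) WAW r3
  cy4 -> i5 (xor) RAW r3
  cy5 -> i6/i7 (sub;xor) pair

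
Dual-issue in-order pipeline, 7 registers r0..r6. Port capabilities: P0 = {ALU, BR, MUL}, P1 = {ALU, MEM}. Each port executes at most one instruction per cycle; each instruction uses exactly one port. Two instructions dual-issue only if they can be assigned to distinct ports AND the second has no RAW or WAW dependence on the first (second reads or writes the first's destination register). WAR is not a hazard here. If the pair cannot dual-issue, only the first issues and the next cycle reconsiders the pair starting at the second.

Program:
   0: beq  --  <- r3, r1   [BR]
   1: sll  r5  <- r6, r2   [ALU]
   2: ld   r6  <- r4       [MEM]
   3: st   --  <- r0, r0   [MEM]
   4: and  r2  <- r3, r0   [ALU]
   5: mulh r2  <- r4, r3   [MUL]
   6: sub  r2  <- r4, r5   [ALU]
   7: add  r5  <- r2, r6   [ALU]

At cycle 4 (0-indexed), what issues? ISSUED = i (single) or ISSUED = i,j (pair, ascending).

  cy0 -> i0+i1 (beq.BR;sll.ALU) 2-wide
  cy1 -> i2 (ld.MEM) no-port MEM/MEM
  cy2 -> i3+i4 (st.MEM;and.ALU) 2-wide
  cy3 -> i5 (mulh.MUL) WAW r2
  cy4 -> i6 (sub.ALU) RAW r2
  cy5 -> i7 (add.ALU) tail

ISSUED = 6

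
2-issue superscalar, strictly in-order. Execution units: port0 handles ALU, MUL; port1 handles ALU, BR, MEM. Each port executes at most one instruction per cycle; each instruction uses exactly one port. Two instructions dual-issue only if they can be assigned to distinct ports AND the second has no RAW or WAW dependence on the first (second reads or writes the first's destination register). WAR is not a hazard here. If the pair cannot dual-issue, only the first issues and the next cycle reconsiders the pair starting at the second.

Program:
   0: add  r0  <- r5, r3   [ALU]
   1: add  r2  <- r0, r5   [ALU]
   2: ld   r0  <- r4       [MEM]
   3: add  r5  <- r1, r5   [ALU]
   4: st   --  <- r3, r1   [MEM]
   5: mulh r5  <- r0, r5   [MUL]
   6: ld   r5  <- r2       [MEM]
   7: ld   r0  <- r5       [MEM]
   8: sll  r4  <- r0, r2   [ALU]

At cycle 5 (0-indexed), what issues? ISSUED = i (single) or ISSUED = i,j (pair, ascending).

c0: i0 add.ALU  RAW r0
c1: i1/i2 add.ALU ld.MEM  2-wide
c2: i3/i4 add.ALU st.MEM  2-wide
c3: i5 mulh.MUL  WAW r5
c4: i6 ld.MEM  no-port MEM/MEM
c5: i7 ld.MEM  RAW r0
c6: i8 sll.ALU  tail

ISSUED = 7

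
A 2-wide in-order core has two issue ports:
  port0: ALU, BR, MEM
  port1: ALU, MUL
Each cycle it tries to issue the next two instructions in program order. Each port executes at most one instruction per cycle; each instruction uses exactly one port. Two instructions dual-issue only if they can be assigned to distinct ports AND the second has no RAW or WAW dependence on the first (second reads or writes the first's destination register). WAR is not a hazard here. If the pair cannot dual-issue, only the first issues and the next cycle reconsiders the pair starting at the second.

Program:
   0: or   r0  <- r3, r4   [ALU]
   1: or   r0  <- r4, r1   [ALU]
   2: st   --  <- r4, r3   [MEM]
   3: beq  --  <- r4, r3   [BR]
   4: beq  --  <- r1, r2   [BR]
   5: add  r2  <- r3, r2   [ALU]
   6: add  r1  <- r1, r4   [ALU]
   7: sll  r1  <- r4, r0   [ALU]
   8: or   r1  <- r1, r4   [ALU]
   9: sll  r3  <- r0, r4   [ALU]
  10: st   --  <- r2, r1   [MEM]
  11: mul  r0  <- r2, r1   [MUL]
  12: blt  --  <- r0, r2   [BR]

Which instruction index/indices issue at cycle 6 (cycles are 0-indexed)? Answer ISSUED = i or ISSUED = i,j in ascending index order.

ISSUED = 8,9

t=0 i0:or.ALU ; WAW r0
t=1 i1,i2:or.ALU;st.MEM ; dual
t=2 i3:beq.BR ; no-port BR/BR
t=3 i4,i5:beq.BR;add.ALU ; dual
t=4 i6:add.ALU ; WAW r1
t=5 i7:sll.ALU ; RAW+WAW r1
t=6 i8,i9:or.ALU;sll.ALU ; dual
t=7 i10,i11:st.MEM;mul.MUL ; dual
t=8 i12:blt.BR ; tail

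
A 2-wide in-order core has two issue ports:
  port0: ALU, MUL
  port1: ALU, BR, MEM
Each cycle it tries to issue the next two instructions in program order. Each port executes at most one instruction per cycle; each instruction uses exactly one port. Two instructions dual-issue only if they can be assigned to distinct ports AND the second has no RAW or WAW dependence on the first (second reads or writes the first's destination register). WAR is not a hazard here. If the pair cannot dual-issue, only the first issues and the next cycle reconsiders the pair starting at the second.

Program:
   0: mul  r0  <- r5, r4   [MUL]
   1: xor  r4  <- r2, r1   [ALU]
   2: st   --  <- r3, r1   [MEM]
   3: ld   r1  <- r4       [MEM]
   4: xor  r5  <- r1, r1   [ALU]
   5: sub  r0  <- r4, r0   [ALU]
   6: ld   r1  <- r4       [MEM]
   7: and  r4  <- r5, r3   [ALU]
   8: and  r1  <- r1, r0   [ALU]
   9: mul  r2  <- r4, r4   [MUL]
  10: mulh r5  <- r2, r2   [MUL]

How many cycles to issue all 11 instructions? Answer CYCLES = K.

[0] i0&i1  mul xor  -- dual
[1] i2  st  -- no-port MEM/MEM
[2] i3  ld  -- RAW r1
[3] i4&i5  xor sub  -- dual
[4] i6&i7  ld and  -- dual
[5] i8&i9  and mul  -- dual
[6] i10  mulh  -- tail

CYCLES = 7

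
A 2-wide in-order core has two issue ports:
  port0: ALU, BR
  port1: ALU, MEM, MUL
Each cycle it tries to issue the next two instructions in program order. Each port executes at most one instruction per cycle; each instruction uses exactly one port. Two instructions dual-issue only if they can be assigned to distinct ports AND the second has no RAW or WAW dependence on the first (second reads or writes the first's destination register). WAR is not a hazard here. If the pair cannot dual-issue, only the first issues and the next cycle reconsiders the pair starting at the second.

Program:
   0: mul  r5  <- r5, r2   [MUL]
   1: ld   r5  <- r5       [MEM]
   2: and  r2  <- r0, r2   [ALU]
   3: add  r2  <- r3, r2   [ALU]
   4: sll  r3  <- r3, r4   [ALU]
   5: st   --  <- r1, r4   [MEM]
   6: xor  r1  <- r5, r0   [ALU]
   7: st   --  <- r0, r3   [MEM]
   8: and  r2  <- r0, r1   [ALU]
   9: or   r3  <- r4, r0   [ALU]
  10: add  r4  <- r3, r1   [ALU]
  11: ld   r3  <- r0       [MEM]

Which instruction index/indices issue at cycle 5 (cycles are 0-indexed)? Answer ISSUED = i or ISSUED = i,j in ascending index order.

#0 head=0: mul i0 no-port MUL/MEM
#1 head=1: ld+and i1&i2 pair
#2 head=3: add+sll i3&i4 pair
#3 head=5: st+xor i5&i6 pair
#4 head=7: st+and i7&i8 pair
#5 head=9: or i9 RAW r3
#6 head=10: add+ld i10&i11 pair

ISSUED = 9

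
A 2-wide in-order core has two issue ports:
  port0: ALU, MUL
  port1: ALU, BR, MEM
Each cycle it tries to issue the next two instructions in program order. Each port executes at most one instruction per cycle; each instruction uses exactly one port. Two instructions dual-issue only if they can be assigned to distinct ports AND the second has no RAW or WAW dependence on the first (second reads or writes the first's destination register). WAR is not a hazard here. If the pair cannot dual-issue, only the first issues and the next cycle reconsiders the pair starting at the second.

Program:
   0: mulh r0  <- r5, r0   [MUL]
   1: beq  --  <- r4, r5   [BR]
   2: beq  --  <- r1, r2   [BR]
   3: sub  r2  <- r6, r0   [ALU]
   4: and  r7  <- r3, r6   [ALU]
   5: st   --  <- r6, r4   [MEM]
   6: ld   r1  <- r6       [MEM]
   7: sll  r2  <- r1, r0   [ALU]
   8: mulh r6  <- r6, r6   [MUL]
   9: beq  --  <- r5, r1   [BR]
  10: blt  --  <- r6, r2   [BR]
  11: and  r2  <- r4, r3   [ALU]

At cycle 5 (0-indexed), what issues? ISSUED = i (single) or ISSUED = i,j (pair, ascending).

ISSUED = 9

  cy0 -> i0/i1 (mulh/beq) dual
  cy1 -> i2/i3 (beq/sub) dual
  cy2 -> i4/i5 (and/st) dual
  cy3 -> i6 (ld) RAW r1
  cy4 -> i7/i8 (sll/mulh) dual
  cy5 -> i9 (beq) no-port BR/BR
  cy6 -> i10/i11 (blt/and) dual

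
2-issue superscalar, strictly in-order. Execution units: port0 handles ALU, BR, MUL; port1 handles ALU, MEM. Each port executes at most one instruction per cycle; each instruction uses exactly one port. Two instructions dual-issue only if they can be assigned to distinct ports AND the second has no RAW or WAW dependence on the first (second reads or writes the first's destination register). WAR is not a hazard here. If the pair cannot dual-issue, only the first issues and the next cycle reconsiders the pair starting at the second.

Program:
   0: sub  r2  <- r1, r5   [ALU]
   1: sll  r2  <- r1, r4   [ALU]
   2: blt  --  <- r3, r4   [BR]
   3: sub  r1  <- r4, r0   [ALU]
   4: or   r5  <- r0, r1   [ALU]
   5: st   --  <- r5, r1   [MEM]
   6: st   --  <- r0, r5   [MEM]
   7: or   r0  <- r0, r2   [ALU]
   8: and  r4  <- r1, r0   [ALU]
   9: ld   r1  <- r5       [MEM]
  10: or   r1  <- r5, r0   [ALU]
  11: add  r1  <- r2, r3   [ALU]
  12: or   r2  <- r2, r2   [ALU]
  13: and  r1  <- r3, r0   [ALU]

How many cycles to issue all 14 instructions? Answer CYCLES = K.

t=0 i0:sub ; WAW r2
t=1 i1&i2:sll/blt ; 2-wide
t=2 i3:sub ; RAW r1
t=3 i4:or ; RAW r5
t=4 i5:st ; no-port MEM/MEM
t=5 i6&i7:st/or ; 2-wide
t=6 i8&i9:and/ld ; 2-wide
t=7 i10:or ; WAW r1
t=8 i11&i12:add/or ; 2-wide
t=9 i13:and ; tail

CYCLES = 10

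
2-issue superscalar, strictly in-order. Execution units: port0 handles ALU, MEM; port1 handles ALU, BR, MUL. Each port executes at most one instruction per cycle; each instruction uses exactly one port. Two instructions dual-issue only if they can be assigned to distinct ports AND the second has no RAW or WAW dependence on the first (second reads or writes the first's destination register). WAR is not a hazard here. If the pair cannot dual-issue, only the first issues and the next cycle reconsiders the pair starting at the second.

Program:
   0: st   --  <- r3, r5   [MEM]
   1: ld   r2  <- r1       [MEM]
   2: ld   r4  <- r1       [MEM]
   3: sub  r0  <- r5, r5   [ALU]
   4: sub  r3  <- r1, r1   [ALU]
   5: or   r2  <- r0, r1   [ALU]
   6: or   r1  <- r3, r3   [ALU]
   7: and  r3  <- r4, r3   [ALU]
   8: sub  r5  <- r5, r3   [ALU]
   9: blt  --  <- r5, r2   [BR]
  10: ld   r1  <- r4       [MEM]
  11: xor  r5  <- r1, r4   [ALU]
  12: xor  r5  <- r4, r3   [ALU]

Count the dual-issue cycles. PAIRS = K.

#0 head=0: st i0 no-port MEM/MEM
#1 head=1: ld i1 no-port MEM/MEM
#2 head=2: ld/sub i2/i3 2-wide
#3 head=4: sub/or i4/i5 2-wide
#4 head=6: or/and i6/i7 2-wide
#5 head=8: sub i8 RAW r5
#6 head=9: blt/ld i9/i10 2-wide
#7 head=11: xor i11 WAW r5
#8 head=12: xor i12 tail

PAIRS = 4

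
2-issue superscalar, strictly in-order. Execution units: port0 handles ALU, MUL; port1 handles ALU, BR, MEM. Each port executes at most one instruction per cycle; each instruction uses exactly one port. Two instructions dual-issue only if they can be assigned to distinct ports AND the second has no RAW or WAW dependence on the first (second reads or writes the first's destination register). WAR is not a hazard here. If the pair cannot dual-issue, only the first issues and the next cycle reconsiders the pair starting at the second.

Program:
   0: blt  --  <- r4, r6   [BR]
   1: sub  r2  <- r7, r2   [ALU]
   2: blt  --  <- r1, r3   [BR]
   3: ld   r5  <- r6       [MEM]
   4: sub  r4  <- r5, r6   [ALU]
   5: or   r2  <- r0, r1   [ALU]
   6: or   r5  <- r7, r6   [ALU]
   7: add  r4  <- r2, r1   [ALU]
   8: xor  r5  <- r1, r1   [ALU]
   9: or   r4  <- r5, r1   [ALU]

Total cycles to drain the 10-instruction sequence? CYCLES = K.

CYCLES = 7

#0 head=0: blt.BR sub.ALU i0&i1 2-wide
#1 head=2: blt.BR i2 no-port BR/MEM
#2 head=3: ld.MEM i3 RAW r5
#3 head=4: sub.ALU or.ALU i4&i5 2-wide
#4 head=6: or.ALU add.ALU i6&i7 2-wide
#5 head=8: xor.ALU i8 RAW r5
#6 head=9: or.ALU i9 tail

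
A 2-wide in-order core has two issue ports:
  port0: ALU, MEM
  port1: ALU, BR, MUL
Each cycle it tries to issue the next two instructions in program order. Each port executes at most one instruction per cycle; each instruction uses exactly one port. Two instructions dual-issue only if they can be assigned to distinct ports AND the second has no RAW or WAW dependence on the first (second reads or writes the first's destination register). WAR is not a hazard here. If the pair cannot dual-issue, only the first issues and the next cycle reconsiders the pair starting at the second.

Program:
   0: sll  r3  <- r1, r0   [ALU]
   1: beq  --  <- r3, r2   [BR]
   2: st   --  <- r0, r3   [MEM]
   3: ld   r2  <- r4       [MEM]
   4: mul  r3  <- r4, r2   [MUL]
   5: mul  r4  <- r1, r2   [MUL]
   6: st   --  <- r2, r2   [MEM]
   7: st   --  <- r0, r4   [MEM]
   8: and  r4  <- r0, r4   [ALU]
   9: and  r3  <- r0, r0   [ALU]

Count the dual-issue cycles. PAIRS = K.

PAIRS = 3

t=0 i0:sll ; RAW r3
t=1 i1,i2:beq+st ; dual
t=2 i3:ld ; RAW r2
t=3 i4:mul ; no-port MUL/MUL
t=4 i5,i6:mul+st ; dual
t=5 i7,i8:st+and ; dual
t=6 i9:and ; tail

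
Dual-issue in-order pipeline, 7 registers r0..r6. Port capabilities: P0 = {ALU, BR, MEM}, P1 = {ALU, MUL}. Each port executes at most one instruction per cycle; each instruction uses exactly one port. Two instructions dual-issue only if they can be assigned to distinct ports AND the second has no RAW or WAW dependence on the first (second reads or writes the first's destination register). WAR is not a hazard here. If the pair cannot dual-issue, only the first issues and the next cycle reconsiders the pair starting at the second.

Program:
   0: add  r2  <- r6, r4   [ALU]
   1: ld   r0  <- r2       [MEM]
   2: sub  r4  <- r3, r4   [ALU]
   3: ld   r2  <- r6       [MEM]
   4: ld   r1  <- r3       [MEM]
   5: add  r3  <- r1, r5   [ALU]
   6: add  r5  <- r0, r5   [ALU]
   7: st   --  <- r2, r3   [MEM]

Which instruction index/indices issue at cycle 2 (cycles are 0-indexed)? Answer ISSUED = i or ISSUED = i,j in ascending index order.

0. add @i0  | RAW r2
1. ld;sub @i1,i2  | pair
2. ld @i3  | no-port MEM/MEM
3. ld @i4  | RAW r1
4. add;add @i5,i6  | pair
5. st @i7  | tail

ISSUED = 3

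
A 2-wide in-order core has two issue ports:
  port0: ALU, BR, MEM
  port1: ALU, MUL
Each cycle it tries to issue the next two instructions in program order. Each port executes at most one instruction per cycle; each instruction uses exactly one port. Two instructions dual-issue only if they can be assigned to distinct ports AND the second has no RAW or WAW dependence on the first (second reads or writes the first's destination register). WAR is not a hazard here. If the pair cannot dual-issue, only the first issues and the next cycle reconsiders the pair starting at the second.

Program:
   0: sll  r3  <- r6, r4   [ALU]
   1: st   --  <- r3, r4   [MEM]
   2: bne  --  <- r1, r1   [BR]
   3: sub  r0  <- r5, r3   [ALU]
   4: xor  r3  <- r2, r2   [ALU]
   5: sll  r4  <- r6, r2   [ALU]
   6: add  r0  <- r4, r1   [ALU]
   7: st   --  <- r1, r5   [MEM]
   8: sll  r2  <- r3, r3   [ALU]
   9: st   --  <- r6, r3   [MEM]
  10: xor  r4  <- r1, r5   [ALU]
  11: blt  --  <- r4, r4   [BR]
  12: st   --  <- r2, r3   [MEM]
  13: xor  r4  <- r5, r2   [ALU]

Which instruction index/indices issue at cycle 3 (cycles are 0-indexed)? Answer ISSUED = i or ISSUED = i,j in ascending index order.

ISSUED = 4,5

#0 head=0: sll i0 RAW r3
#1 head=1: st i1 no-port MEM/BR
#2 head=2: bne;sub i2+i3 2-wide
#3 head=4: xor;sll i4+i5 2-wide
#4 head=6: add;st i6+i7 2-wide
#5 head=8: sll;st i8+i9 2-wide
#6 head=10: xor i10 RAW r4
#7 head=11: blt i11 no-port BR/MEM
#8 head=12: st;xor i12+i13 2-wide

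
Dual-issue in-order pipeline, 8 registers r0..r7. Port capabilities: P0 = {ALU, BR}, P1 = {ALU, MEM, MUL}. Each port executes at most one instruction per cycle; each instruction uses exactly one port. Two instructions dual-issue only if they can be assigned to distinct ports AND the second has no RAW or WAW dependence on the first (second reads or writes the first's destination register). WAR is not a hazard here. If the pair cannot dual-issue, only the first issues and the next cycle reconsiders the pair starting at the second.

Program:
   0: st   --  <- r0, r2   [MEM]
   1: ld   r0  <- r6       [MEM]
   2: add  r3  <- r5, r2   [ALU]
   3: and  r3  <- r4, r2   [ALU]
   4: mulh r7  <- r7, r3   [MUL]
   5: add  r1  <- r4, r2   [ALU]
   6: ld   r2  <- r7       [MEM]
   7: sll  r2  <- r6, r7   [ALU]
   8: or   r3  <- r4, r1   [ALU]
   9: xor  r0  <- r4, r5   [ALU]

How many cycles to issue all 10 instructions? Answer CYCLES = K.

CYCLES = 7

#0 head=0: st i0 no-port MEM/MEM
#1 head=1: ld;add i1/i2 2-wide
#2 head=3: and i3 RAW r3
#3 head=4: mulh;add i4/i5 2-wide
#4 head=6: ld i6 WAW r2
#5 head=7: sll;or i7/i8 2-wide
#6 head=9: xor i9 tail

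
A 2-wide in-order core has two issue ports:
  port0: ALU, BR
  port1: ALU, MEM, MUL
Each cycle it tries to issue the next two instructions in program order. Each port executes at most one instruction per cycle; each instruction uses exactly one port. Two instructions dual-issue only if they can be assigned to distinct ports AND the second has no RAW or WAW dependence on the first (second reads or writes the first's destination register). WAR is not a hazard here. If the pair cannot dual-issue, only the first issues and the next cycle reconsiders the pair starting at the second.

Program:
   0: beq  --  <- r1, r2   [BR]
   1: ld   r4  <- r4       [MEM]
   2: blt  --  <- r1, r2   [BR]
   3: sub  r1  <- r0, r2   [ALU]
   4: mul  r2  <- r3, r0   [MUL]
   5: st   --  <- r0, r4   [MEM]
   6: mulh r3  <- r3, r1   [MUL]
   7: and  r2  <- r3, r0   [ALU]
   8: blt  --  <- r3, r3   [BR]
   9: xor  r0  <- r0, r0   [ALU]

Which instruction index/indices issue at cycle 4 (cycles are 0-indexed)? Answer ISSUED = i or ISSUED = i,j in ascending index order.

ISSUED = 6

  cy0 -> i0,i1 (beq/ld) pair
  cy1 -> i2,i3 (blt/sub) pair
  cy2 -> i4 (mul) no-port MUL/MEM
  cy3 -> i5 (st) no-port MEM/MUL
  cy4 -> i6 (mulh) RAW r3
  cy5 -> i7,i8 (and/blt) pair
  cy6 -> i9 (xor) tail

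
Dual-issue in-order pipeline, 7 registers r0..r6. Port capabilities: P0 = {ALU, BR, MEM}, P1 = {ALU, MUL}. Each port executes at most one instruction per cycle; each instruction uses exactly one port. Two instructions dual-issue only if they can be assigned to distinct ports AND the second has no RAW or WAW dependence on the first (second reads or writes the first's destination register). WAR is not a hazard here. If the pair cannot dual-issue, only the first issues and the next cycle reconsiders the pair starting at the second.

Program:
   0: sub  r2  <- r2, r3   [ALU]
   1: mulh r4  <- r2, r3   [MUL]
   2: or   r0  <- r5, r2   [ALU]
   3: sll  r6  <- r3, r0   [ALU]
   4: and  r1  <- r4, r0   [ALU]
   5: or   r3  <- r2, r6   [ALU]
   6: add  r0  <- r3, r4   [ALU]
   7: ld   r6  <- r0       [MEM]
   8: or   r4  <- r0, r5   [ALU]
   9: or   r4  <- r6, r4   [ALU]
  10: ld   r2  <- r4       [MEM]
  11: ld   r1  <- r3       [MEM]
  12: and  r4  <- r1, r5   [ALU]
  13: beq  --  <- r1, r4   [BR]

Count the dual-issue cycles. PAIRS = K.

PAIRS = 3

  cy0 -> i0 (sub) RAW r2
  cy1 -> i1,i2 (mulh+or) pair
  cy2 -> i3,i4 (sll+and) pair
  cy3 -> i5 (or) RAW r3
  cy4 -> i6 (add) RAW r0
  cy5 -> i7,i8 (ld+or) pair
  cy6 -> i9 (or) RAW r4
  cy7 -> i10 (ld) no-port MEM/MEM
  cy8 -> i11 (ld) RAW r1
  cy9 -> i12 (and) RAW r4
  cy10 -> i13 (beq) tail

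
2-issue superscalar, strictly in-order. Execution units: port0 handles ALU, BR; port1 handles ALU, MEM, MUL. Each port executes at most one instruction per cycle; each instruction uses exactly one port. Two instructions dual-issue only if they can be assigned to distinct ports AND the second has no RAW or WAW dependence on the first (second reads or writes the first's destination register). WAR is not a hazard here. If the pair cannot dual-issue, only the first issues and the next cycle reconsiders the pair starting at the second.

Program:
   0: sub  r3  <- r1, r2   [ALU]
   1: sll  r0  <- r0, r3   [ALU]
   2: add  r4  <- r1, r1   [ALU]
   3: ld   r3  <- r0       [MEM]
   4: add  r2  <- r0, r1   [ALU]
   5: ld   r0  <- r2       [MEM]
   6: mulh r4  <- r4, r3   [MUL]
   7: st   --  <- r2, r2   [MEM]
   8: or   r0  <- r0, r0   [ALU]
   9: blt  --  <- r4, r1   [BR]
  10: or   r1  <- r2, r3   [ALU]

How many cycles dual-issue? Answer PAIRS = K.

PAIRS = 4

[0] i0  sub.ALU  -- RAW r3
[1] i1/i2  sll.ALU add.ALU  -- pair
[2] i3/i4  ld.MEM add.ALU  -- pair
[3] i5  ld.MEM  -- no-port MEM/MUL
[4] i6  mulh.MUL  -- no-port MUL/MEM
[5] i7/i8  st.MEM or.ALU  -- pair
[6] i9/i10  blt.BR or.ALU  -- pair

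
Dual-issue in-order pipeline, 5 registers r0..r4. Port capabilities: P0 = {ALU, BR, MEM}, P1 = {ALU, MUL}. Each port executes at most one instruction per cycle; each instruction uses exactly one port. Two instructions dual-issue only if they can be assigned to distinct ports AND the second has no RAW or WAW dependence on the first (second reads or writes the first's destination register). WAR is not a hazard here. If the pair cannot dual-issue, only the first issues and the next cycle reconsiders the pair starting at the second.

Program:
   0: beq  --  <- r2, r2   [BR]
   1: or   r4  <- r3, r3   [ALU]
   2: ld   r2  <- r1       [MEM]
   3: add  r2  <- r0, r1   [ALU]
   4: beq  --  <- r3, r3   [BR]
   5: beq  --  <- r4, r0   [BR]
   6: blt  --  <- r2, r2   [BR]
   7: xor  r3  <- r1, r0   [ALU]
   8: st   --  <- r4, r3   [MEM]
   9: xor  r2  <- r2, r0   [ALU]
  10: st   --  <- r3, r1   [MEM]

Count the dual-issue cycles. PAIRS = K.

PAIRS = 4

c0: i0,i1 beq.BR;or.ALU  dual
c1: i2 ld.MEM  WAW r2
c2: i3,i4 add.ALU;beq.BR  dual
c3: i5 beq.BR  no-port BR/BR
c4: i6,i7 blt.BR;xor.ALU  dual
c5: i8,i9 st.MEM;xor.ALU  dual
c6: i10 st.MEM  tail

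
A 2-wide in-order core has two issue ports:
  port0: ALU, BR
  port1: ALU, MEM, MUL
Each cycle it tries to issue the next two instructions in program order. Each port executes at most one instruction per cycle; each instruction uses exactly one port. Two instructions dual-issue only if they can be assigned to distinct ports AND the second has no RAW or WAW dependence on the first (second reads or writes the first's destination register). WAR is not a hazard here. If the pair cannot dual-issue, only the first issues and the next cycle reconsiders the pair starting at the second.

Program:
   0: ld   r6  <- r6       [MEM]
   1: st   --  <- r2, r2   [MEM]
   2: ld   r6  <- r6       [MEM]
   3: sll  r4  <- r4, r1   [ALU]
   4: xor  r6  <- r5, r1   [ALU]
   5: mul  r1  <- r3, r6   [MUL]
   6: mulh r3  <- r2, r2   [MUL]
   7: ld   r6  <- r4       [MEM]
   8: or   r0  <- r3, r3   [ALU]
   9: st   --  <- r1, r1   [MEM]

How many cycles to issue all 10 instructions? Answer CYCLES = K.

c0: i0 ld  no-port MEM/MEM
c1: i1 st  no-port MEM/MEM
c2: i2/i3 ld/sll  2-wide
c3: i4 xor  RAW r6
c4: i5 mul  no-port MUL/MUL
c5: i6 mulh  no-port MUL/MEM
c6: i7/i8 ld/or  2-wide
c7: i9 st  tail

CYCLES = 8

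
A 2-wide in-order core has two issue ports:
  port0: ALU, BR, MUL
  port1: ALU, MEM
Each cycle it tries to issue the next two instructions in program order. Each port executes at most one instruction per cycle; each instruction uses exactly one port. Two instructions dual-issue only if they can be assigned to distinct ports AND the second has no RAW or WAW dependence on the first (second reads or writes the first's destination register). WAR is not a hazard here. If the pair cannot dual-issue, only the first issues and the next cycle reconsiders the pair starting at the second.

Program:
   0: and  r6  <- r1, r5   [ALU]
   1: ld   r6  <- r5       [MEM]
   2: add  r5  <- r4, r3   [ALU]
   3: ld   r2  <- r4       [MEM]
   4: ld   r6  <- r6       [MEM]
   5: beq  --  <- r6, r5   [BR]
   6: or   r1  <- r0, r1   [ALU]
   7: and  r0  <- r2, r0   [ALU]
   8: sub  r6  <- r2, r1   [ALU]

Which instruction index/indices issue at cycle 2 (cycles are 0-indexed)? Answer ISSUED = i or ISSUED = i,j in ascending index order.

ISSUED = 3

#0 head=0: and.ALU i0 WAW r6
#1 head=1: ld.MEM;add.ALU i1/i2 2-wide
#2 head=3: ld.MEM i3 no-port MEM/MEM
#3 head=4: ld.MEM i4 RAW r6
#4 head=5: beq.BR;or.ALU i5/i6 2-wide
#5 head=7: and.ALU;sub.ALU i7/i8 2-wide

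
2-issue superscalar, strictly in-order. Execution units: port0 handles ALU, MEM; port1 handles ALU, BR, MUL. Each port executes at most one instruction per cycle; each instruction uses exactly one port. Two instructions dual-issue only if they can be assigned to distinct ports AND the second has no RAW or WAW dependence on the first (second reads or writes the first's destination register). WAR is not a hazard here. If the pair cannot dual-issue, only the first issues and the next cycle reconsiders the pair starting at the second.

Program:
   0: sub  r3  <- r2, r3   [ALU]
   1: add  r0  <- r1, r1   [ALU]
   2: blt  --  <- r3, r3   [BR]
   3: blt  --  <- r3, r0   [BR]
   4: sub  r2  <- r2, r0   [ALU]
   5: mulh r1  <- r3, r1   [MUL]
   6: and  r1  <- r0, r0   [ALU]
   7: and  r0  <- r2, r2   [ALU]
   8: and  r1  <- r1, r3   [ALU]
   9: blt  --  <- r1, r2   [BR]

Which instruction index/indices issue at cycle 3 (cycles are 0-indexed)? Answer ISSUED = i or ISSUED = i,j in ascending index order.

c0: i0/i1 sub+add  pair
c1: i2 blt  no-port BR/BR
c2: i3/i4 blt+sub  pair
c3: i5 mulh  WAW r1
c4: i6/i7 and+and  pair
c5: i8 and  RAW r1
c6: i9 blt  tail

ISSUED = 5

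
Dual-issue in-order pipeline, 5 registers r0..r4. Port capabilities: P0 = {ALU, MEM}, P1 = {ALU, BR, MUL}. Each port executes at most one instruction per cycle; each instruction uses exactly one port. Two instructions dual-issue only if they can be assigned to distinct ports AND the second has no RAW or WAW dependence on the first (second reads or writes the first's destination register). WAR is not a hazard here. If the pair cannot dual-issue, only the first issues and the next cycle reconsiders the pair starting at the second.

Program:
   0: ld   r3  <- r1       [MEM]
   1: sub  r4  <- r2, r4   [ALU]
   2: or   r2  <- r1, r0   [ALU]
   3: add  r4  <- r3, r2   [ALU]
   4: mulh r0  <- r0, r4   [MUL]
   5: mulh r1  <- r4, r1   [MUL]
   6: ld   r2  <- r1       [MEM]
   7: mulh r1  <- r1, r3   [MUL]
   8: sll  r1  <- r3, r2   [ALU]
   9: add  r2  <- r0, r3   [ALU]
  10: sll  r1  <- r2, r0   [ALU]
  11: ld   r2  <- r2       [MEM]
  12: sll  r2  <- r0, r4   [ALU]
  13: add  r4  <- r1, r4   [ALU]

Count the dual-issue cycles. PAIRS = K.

t=0 i0+i1:ld.MEM;sub.ALU ; dual
t=1 i2:or.ALU ; RAW r2
t=2 i3:add.ALU ; RAW r4
t=3 i4:mulh.MUL ; no-port MUL/MUL
t=4 i5:mulh.MUL ; RAW r1
t=5 i6+i7:ld.MEM;mulh.MUL ; dual
t=6 i8+i9:sll.ALU;add.ALU ; dual
t=7 i10+i11:sll.ALU;ld.MEM ; dual
t=8 i12+i13:sll.ALU;add.ALU ; dual

PAIRS = 5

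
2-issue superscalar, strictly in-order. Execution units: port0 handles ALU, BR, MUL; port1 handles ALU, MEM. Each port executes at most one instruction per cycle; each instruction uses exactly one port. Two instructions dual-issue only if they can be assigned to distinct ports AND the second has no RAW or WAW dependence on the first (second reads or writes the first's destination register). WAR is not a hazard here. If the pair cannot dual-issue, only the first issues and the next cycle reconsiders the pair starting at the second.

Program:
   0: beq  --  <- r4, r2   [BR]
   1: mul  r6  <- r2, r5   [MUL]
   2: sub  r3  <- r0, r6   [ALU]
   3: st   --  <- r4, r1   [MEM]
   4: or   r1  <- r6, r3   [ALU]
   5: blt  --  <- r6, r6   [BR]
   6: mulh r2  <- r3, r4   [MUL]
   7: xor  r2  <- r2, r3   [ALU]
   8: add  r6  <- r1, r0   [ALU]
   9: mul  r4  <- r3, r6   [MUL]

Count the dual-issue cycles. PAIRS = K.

PAIRS = 3

c0: i0 beq.BR  no-port BR/MUL
c1: i1 mul.MUL  RAW r6
c2: i2,i3 sub.ALU st.MEM  dual
c3: i4,i5 or.ALU blt.BR  dual
c4: i6 mulh.MUL  RAW+WAW r2
c5: i7,i8 xor.ALU add.ALU  dual
c6: i9 mul.MUL  tail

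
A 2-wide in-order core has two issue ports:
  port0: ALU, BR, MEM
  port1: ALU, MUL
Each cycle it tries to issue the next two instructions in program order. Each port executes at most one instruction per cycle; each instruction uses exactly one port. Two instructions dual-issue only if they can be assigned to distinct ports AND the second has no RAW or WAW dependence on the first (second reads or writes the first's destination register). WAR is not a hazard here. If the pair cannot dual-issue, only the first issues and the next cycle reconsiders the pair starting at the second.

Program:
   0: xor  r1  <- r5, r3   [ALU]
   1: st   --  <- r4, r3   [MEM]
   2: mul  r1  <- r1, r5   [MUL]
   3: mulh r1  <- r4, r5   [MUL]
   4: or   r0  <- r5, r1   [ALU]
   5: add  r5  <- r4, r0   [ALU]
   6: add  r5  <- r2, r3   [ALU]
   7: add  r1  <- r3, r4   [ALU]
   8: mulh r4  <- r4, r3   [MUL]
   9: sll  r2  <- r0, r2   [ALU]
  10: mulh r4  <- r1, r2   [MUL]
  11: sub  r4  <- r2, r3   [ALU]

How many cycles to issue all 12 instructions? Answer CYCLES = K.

CYCLES = 9

  cy0 -> i0/i1 (xor;st) dual
  cy1 -> i2 (mul) no-port MUL/MUL
  cy2 -> i3 (mulh) RAW r1
  cy3 -> i4 (or) RAW r0
  cy4 -> i5 (add) WAW r5
  cy5 -> i6/i7 (add;add) dual
  cy6 -> i8/i9 (mulh;sll) dual
  cy7 -> i10 (mulh) WAW r4
  cy8 -> i11 (sub) tail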